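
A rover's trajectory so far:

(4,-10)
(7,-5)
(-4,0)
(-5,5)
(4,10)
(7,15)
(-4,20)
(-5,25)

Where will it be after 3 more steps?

(-4,40)

The first coordinate repeats the cycle [4, 7, -4, -5] with period 4; step 10 mod 4 = 2, giving -4.
The second coordinate changes by +5 each step, so at step 10 it is -10 + 10·(5) = 40.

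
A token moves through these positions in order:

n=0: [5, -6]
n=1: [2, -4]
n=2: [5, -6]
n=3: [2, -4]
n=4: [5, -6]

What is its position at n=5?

Step-to-step displacements: [-3, +2], [+3, -2], [-3, +2], [+3, -2]; each is -1× the previous.
step 5: [5, -6] + [-3, +2] → [2, -4]

[2, -4]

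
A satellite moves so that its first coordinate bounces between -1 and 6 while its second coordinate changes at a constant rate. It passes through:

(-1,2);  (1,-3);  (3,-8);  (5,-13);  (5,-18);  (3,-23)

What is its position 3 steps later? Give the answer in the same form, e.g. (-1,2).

(1,-38)

The first coordinate reflects between -1 and 6, moving 2 per step.
  step 6: 3 → 1
  step 7: 1 → -1
  step 8: -1 → 1
The second coordinate changes by -5 each step: at step 8 it is -38.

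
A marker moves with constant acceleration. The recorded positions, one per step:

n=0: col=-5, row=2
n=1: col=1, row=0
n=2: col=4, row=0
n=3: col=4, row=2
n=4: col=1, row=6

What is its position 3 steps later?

col=-26, row=30

First differences are (+6,-2), (+3,+0), (+0,+2), (-3,+4); their common second difference is (-3,+2) (constant acceleration).
step 5: col=1, row=6 + (-6,+6) → col=-5, row=12
step 6: col=-5, row=12 + (-9,+8) → col=-14, row=20
step 7: col=-14, row=20 + (-12,+10) → col=-26, row=30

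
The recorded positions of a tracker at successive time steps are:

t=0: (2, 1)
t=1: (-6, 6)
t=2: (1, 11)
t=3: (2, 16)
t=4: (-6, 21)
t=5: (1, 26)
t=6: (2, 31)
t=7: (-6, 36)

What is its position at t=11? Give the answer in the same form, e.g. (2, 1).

(1, 56)

First: cycles through 2, -6, 1 every 3 steps. Step 11 lands at position 2 of the cycle → 1.
Second: linear, +5 per step → 56 at step 11.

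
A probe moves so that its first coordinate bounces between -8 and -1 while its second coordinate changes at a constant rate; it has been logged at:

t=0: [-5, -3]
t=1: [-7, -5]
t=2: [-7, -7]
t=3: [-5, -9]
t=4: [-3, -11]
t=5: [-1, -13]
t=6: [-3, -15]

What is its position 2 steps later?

[-7, -19]

The first coordinate travels 2 per step and bounces off the walls at -8 and -1.
  step 7: -3 → -5
  step 8: -5 → -7
The second coordinate changes by -2 each step: at step 8 it is -19.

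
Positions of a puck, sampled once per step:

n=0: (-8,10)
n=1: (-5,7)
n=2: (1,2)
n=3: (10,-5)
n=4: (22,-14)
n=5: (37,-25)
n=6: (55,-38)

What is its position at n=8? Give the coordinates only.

Successive displacements: (+3,-3), (+6,-5), (+9,-7), (+12,-9), (+15,-11), (+18,-13) — each changes by (+3,-2).
step 7: (55,-38) + (+21,-15) → (76,-53)
step 8: (76,-53) + (+24,-17) → (100,-70)

(100,-70)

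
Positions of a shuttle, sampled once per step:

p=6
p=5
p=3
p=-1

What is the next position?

p=-9

The jumps are -1, -2, -4 — a geometric progression with ratio 2.
step 4: -1 − 8 → p=-9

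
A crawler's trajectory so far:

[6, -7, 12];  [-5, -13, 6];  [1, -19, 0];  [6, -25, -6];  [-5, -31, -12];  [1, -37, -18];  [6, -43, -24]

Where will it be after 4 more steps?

[-5, -67, -48]

The first coordinate repeats the cycle [6, -5, 1] with period 3; step 10 mod 3 = 1, giving -5.
The second coordinate changes by -6 each step, so at step 10 it is -7 + 10·(-6) = -67.
The third coordinate changes by -6 each step, so at step 10 it is 12 + 10·(-6) = -48.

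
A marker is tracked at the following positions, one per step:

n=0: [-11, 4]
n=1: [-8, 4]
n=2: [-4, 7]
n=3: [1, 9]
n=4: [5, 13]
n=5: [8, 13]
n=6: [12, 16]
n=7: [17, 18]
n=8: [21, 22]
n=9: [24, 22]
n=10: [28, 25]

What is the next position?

The moves between consecutive positions are [+3, +0], [+4, +3], [+5, +2], [+4, +4], [+3, +0], [+4, +3], [+5, +2], [+4, +4], [+3, +0], [+4, +3]; they repeat the 4-cycle [[+3, +0], [+4, +3], [+5, +2], [+4, +4]].
step 11: apply [+5, +2] → [33, 27]

[33, 27]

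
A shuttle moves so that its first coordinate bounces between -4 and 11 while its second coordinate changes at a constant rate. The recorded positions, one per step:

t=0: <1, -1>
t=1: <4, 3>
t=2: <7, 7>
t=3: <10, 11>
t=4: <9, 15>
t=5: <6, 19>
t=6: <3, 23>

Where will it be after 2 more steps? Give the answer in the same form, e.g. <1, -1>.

The first coordinate reflects between -4 and 11, moving 3 per step.
  step 7: 3 → 0
  step 8: 0 → -3
The second coordinate changes by +4 each step: at step 8 it is 31.

<-3, 31>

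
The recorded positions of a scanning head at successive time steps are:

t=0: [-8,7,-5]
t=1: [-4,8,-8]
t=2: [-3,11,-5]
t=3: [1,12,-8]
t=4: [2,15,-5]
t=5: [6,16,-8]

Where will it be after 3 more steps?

The moves between consecutive positions are [+4,+1,-3], [+1,+3,+3], [+4,+1,-3], [+1,+3,+3], [+4,+1,-3]; they repeat the 2-cycle [[+4,+1,-3], [+1,+3,+3]].
step 6: apply [+1,+3,+3] → [7,19,-5]
step 7: apply [+4,+1,-3] → [11,20,-8]
step 8: apply [+1,+3,+3] → [12,23,-5]

[12,23,-5]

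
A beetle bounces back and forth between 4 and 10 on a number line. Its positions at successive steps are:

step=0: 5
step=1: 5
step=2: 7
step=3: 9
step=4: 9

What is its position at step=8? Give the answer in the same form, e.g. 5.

7

The value reflects between 4 and 10, moving 2 per step.
  step 5: 9 → 7
  step 6: 7 → 5
  step 7: 5 → 5
  step 8: 5 → 7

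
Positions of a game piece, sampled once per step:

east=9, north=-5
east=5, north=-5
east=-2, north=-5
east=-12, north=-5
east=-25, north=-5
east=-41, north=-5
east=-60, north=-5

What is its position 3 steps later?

east=-135, north=-5

First differences are (-4,+0), (-7,+0), (-10,+0), (-13,+0), (-16,+0), (-19,+0); their common second difference is (-3,+0) (constant acceleration).
step 7: east=-60, north=-5 + (-22,+0) → east=-82, north=-5
step 8: east=-82, north=-5 + (-25,+0) → east=-107, north=-5
step 9: east=-107, north=-5 + (-28,+0) → east=-135, north=-5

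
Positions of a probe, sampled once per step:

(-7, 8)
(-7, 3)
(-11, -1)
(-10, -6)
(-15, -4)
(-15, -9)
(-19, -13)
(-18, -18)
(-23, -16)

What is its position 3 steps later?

(-26, -30)

The moves between consecutive positions are (+0, -5), (-4, -4), (+1, -5), (-5, +2), (+0, -5), (-4, -4), (+1, -5), (-5, +2); they repeat the 4-cycle [(+0, -5), (-4, -4), (+1, -5), (-5, +2)].
step 9: apply (+0, -5) → (-23, -21)
step 10: apply (-4, -4) → (-27, -25)
step 11: apply (+1, -5) → (-26, -30)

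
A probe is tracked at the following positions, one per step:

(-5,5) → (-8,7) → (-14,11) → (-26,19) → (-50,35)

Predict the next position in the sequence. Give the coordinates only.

The jumps are (-3,+2), (-6,+4), (-12,+8), (-24,+16) — a geometric progression with ratio 2.
step 5: (-50,35) + (-48,+32) → (-98,67)

(-98,67)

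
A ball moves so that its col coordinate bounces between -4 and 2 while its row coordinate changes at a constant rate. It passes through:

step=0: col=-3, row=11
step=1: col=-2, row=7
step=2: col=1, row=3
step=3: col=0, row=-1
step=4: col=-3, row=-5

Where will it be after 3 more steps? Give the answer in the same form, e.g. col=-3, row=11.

col=0, row=-17

The col coordinate travels 3 per step and bounces off the walls at -4 and 2.
  step 5: -3 → -2
  step 6: -2 → 1
  step 7: 1 → 0
The row coordinate changes by -4 each step: at step 7 it is -17.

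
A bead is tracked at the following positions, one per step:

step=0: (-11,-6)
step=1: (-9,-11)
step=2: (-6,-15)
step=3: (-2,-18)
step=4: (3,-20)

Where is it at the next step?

Successive displacements: (+2,-5), (+3,-4), (+4,-3), (+5,-2) — each changes by (+1,+1).
step 5: (3,-20) + (+6,-1) → (9,-21)

(9,-21)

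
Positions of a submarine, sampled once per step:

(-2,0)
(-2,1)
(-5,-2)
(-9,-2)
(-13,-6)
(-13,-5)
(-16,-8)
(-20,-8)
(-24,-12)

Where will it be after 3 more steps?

(-31,-14)

The moves between consecutive positions are (+0,+1), (-3,-3), (-4,+0), (-4,-4), (+0,+1), (-3,-3), (-4,+0), (-4,-4); they repeat the 4-cycle [(+0,+1), (-3,-3), (-4,+0), (-4,-4)].
step 9: apply (+0,+1) → (-24,-11)
step 10: apply (-3,-3) → (-27,-14)
step 11: apply (-4,+0) → (-31,-14)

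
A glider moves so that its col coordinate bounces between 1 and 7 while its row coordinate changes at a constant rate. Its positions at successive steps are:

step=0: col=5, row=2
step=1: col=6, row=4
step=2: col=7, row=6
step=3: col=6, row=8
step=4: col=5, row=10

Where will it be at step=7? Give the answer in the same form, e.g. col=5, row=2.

col=2, row=16

The col coordinate travels 1 per step and bounces off the walls at 1 and 7.
  step 5: 5 → 4
  step 6: 4 → 3
  step 7: 3 → 2
The row coordinate changes by +2 each step: at step 7 it is 16.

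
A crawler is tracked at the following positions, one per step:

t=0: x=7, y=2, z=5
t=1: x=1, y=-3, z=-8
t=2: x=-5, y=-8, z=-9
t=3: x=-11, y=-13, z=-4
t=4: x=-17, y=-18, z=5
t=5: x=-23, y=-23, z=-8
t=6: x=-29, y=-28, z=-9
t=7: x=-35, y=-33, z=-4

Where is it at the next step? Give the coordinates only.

x=-41, y=-38, z=5

The x coordinate changes by -6 each step, so at step 8 it is 7 + 8·(-6) = -41.
The y coordinate changes by -5 each step, so at step 8 it is 2 + 8·(-5) = -38.
The z coordinate repeats the cycle [5, -8, -9, -4] with period 4; step 8 mod 4 = 0, giving 5.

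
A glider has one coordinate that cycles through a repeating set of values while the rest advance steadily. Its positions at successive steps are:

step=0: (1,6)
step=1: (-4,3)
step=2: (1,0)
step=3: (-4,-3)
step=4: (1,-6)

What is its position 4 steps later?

The first coordinate repeats the cycle [1, -4] with period 2; step 8 mod 2 = 0, giving 1.
The second coordinate changes by -3 each step, so at step 8 it is 6 + 8·(-3) = -18.

(1,-18)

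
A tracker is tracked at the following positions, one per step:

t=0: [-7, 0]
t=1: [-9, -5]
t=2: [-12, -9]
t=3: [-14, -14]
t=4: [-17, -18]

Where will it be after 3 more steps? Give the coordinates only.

[-24, -32]

Step-to-step displacements: [-2, -5], [-3, -4], [-2, -5], [-3, -4] — a repeating cycle of length 2.
step 5: apply [-2, -5] → [-19, -23]
step 6: apply [-3, -4] → [-22, -27]
step 7: apply [-2, -5] → [-24, -32]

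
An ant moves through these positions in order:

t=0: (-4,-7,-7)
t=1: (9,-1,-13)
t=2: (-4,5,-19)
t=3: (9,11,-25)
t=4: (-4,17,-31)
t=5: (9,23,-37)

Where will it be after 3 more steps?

First: cycles through -4, 9 every 2 steps. Step 8 lands at position 0 of the cycle → -4.
Second: linear, +6 per step → 41 at step 8.
Third: linear, -6 per step → -55 at step 8.

(-4,41,-55)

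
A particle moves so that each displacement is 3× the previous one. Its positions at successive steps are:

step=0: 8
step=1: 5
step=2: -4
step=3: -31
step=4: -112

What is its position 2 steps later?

Step-to-step displacements: -3, -9, -27, -81; each is 3× the previous.
step 5: -112 − 243 → -355
step 6: -355 − 729 → -1084

-1084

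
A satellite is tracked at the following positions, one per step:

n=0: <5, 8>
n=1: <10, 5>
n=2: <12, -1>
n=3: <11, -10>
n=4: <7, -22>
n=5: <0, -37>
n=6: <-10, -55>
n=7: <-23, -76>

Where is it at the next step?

<-39, -100>

First differences are <+5, -3>, <+2, -6>, <-1, -9>, <-4, -12>, <-7, -15>, <-10, -18>, <-13, -21>; their common second difference is <-3, -3> (constant acceleration).
step 8: <-23, -76> + <-16, -24> → <-39, -100>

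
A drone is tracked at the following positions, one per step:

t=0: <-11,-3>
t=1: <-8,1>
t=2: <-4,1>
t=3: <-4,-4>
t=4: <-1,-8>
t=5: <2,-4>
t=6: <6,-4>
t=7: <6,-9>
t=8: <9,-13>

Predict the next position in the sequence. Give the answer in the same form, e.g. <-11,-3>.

<12,-9>

Step-to-step displacements: <+3,+4>, <+4,+0>, <+0,-5>, <+3,-4>, <+3,+4>, <+4,+0>, <+0,-5>, <+3,-4> — a repeating cycle of length 4.
step 9: apply <+3,+4> → <12,-9>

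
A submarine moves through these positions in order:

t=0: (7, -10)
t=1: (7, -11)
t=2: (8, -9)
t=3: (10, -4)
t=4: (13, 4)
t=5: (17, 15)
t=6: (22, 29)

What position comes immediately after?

Taking differences between consecutive positions: (+0, -1), (+1, +2), (+2, +5), (+3, +8), (+4, +11), (+5, +14). These grow by (+1, +3) each step.
step 7: (22, 29) + (+6, +17) → (28, 46)

(28, 46)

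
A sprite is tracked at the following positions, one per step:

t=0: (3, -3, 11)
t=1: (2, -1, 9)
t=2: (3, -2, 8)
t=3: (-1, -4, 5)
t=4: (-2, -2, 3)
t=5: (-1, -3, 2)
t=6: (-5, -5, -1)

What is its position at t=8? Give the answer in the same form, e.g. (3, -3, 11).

Step-to-step displacements: (-1, +2, -2), (+1, -1, -1), (-4, -2, -3), (-1, +2, -2), (+1, -1, -1), (-4, -2, -3) — a repeating cycle of length 3.
step 7: apply (-1, +2, -2) → (-6, -3, -3)
step 8: apply (+1, -1, -1) → (-5, -4, -4)

(-5, -4, -4)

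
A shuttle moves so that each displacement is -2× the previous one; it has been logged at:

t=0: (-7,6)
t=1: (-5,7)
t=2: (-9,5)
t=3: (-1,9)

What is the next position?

The jumps are (+2,+1), (-4,-2), (+8,+4) — a geometric progression with ratio -2.
step 4: (-1,9) + (-16,-8) → (-17,1)

(-17,1)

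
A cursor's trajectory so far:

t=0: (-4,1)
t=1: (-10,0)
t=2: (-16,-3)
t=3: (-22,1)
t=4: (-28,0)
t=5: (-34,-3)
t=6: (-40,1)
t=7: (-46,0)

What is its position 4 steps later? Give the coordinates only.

First: linear, -6 per step → -70 at step 11.
Second: cycles through 1, 0, -3 every 3 steps. Step 11 lands at position 2 of the cycle → -3.

(-70,-3)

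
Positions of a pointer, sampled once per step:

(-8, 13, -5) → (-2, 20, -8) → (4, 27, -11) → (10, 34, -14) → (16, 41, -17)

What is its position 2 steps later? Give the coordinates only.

Each step adds (+6, +7, -3) to the position.
step 5: (16, 41, -17) + (+6, +7, -3) → (22, 48, -20)
step 6: (22, 48, -20) + (+6, +7, -3) → (28, 55, -23)

(28, 55, -23)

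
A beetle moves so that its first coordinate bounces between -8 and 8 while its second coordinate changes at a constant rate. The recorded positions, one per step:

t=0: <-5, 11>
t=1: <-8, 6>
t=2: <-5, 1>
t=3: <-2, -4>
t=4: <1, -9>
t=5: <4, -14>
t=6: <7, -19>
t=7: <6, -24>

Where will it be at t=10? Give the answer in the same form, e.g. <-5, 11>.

The first coordinate travels 3 per step and bounces off the walls at -8 and 8.
  step 8: 6 → 3
  step 9: 3 → 0
  step 10: 0 → -3
The second coordinate changes by -5 each step: at step 10 it is -39.

<-3, -39>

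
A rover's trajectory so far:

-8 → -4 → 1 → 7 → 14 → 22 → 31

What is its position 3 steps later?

64

First differences are +4, +5, +6, +7, +8, +9; their common second difference is +1 (constant acceleration).
step 7: 31 + 10 → 41
step 8: 41 + 11 → 52
step 9: 52 + 12 → 64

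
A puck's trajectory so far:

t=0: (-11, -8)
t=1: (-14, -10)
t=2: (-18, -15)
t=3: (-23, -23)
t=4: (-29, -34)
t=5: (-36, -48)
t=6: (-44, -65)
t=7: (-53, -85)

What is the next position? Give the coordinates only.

Taking differences between consecutive positions: (-3, -2), (-4, -5), (-5, -8), (-6, -11), (-7, -14), (-8, -17), (-9, -20). These grow by (-1, -3) each step.
step 8: (-53, -85) + (-10, -23) → (-63, -108)

(-63, -108)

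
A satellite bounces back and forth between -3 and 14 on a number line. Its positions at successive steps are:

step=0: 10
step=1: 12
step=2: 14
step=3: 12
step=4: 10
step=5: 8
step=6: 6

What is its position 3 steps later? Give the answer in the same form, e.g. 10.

The value travels 2 per step and bounces off the walls at -3 and 14.
  step 7: 6 → 4
  step 8: 4 → 2
  step 9: 2 → 0

0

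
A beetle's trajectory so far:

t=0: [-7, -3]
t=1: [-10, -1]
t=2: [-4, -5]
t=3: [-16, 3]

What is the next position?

[8, -13]

The jumps are [-3, +2], [+6, -4], [-12, +8] — a geometric progression with ratio -2.
step 4: [-16, 3] + [+24, -16] → [8, -13]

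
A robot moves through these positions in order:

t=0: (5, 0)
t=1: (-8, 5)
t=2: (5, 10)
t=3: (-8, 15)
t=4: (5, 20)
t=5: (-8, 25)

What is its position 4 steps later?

The first coordinate repeats the cycle [5, -8] with period 2; step 9 mod 2 = 1, giving -8.
The second coordinate changes by +5 each step, so at step 9 it is 0 + 9·(5) = 45.

(-8, 45)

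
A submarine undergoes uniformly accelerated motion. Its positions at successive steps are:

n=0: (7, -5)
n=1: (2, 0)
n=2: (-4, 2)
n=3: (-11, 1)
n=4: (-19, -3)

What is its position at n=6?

(-38, -20)

Successive displacements: (-5, +5), (-6, +2), (-7, -1), (-8, -4) — each changes by (-1, -3).
step 5: (-19, -3) + (-9, -7) → (-28, -10)
step 6: (-28, -10) + (-10, -10) → (-38, -20)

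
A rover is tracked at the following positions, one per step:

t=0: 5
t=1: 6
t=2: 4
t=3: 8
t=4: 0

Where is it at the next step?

Step-to-step displacements: +1, -2, +4, -8; each is -2× the previous.
step 5: 0 + 16 → 16

16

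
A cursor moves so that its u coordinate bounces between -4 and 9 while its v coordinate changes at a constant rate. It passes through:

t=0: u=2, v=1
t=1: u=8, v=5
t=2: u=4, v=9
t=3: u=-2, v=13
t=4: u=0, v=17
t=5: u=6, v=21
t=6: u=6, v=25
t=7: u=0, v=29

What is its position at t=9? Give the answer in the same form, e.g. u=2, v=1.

The u coordinate travels 6 per step and bounces off the walls at -4 and 9.
  step 8: 0 → -2
  step 9: -2 → 4
The v coordinate changes by +4 each step: at step 9 it is 37.

u=4, v=37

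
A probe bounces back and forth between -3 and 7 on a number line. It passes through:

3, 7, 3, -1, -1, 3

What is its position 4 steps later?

The value reflects between -3 and 7, moving 4 per step.
  step 6: 3 → 7
  step 7: 7 → 3
  step 8: 3 → -1
  step 9: -1 → -1

-1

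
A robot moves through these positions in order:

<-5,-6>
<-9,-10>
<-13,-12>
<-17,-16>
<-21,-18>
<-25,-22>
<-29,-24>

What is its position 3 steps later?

<-41,-34>

Differencing gives <-4,-4>, <-4,-2>, <-4,-4>, <-4,-2>, <-4,-4>, <-4,-2>. This is the pattern <-4,-4>, <-4,-2> repeated.
step 7: apply <-4,-4> → <-33,-28>
step 8: apply <-4,-2> → <-37,-30>
step 9: apply <-4,-4> → <-41,-34>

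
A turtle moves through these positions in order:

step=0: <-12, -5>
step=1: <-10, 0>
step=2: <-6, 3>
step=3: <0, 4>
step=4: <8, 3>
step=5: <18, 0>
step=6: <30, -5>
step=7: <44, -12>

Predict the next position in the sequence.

<60, -21>

Successive displacements: <+2, +5>, <+4, +3>, <+6, +1>, <+8, -1>, <+10, -3>, <+12, -5>, <+14, -7> — each changes by <+2, -2>.
step 8: <44, -12> + <+16, -9> → <60, -21>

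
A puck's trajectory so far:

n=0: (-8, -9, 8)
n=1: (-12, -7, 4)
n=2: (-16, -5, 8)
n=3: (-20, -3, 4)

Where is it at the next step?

The first coordinate changes by -4 each step, so at step 4 it is -8 + 4·(-4) = -24.
The second coordinate changes by +2 each step, so at step 4 it is -9 + 4·(2) = -1.
The third coordinate repeats the cycle [8, 4] with period 2; step 4 mod 2 = 0, giving 8.

(-24, -1, 8)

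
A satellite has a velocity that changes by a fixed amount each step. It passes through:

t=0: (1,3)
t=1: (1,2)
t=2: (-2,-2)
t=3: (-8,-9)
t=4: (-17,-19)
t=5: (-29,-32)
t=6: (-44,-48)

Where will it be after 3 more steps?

(-107,-114)

Successive displacements: (+0,-1), (-3,-4), (-6,-7), (-9,-10), (-12,-13), (-15,-16) — each changes by (-3,-3).
step 7: (-44,-48) + (-18,-19) → (-62,-67)
step 8: (-62,-67) + (-21,-22) → (-83,-89)
step 9: (-83,-89) + (-24,-25) → (-107,-114)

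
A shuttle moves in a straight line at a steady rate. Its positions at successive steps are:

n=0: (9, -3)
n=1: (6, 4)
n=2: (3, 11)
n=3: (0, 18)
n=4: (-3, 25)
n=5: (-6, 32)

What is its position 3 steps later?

The position changes by (-3, +7) every step.
step 6: (-6, 32) + (-3, +7) → (-9, 39)
step 7: (-9, 39) + (-3, +7) → (-12, 46)
step 8: (-12, 46) + (-3, +7) → (-15, 53)

(-15, 53)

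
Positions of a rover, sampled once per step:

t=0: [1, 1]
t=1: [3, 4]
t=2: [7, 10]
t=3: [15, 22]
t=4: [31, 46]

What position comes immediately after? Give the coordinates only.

[63, 94]

Step-to-step displacements: [+2, +3], [+4, +6], [+8, +12], [+16, +24]; each is 2× the previous.
step 5: [31, 46] + [+32, +48] → [63, 94]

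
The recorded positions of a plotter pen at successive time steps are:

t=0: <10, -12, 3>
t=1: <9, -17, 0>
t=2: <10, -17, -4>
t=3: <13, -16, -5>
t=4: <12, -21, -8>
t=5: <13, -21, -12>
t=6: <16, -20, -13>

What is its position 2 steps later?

<16, -25, -20>

Differencing gives <-1, -5, -3>, <+1, +0, -4>, <+3, +1, -1>, <-1, -5, -3>, <+1, +0, -4>, <+3, +1, -1>. This is the pattern <-1, -5, -3>, <+1, +0, -4>, <+3, +1, -1> repeated.
step 7: apply <-1, -5, -3> → <15, -25, -16>
step 8: apply <+1, +0, -4> → <16, -25, -20>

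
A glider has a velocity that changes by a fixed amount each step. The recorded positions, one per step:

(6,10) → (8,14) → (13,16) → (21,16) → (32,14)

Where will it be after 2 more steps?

(63,4)

First differences are (+2,+4), (+5,+2), (+8,+0), (+11,-2); their common second difference is (+3,-2) (constant acceleration).
step 5: (32,14) + (+14,-4) → (46,10)
step 6: (46,10) + (+17,-6) → (63,4)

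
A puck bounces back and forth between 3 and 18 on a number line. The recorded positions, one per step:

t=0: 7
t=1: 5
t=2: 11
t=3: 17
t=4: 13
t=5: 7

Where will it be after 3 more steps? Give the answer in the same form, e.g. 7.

The value travels 6 per step and bounces off the walls at 3 and 18.
  step 6: 7 → 5
  step 7: 5 → 11
  step 8: 11 → 17

17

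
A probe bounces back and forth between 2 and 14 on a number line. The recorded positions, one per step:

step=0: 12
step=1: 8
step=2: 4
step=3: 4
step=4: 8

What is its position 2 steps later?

The value travels 4 per step and bounces off the walls at 2 and 14.
  step 5: 8 → 12
  step 6: 12 → 12

12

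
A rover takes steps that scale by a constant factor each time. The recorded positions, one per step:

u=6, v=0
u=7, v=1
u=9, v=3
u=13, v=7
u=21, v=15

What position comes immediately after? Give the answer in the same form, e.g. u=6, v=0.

Step-to-step displacements: (+1,+1), (+2,+2), (+4,+4), (+8,+8); each is 2× the previous.
step 5: u=21, v=15 + (+16,+16) → u=37, v=31

u=37, v=31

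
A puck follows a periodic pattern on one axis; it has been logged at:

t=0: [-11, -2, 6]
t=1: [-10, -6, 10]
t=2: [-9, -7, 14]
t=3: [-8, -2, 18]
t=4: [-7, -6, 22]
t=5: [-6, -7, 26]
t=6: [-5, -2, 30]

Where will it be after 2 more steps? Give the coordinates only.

First: linear, +1 per step → -3 at step 8.
Second: cycles through -2, -6, -7 every 3 steps. Step 8 lands at position 2 of the cycle → -7.
Third: linear, +4 per step → 38 at step 8.

[-3, -7, 38]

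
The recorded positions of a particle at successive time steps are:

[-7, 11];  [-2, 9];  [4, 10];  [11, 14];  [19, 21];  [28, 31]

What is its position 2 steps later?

[49, 60]

Taking differences between consecutive positions: [+5, -2], [+6, +1], [+7, +4], [+8, +7], [+9, +10]. These grow by [+1, +3] each step.
step 6: [28, 31] + [+10, +13] → [38, 44]
step 7: [38, 44] + [+11, +16] → [49, 60]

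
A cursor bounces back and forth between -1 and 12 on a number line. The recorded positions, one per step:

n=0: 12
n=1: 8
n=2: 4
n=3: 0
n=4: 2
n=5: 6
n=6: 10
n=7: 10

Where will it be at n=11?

4

The value travels 4 per step and bounces off the walls at -1 and 12.
  step 8: 10 → 6
  step 9: 6 → 2
  step 10: 2 → 0
  step 11: 0 → 4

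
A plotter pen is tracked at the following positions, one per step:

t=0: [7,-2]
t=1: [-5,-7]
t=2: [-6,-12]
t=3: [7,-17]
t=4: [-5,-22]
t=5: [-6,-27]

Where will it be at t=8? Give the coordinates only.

[-6,-42]

First: cycles through 7, -5, -6 every 3 steps. Step 8 lands at position 2 of the cycle → -6.
Second: linear, -5 per step → -42 at step 8.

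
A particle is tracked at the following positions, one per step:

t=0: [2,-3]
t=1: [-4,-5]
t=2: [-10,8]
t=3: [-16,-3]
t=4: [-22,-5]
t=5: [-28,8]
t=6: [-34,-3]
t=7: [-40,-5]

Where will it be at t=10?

The first coordinate changes by -6 each step, so at step 10 it is 2 + 10·(-6) = -58.
The second coordinate repeats the cycle [-3, -5, 8] with period 3; step 10 mod 3 = 1, giving -5.

[-58,-5]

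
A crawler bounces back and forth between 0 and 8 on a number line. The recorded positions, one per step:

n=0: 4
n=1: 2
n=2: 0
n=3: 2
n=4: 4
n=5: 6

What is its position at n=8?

4

The value reflects between 0 and 8, moving 2 per step.
  step 6: 6 → 8
  step 7: 8 → 6
  step 8: 6 → 4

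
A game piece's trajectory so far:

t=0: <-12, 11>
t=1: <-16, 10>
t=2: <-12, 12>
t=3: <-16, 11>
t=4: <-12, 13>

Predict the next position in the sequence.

Differencing gives <-4, -1>, <+4, +2>, <-4, -1>, <+4, +2>. This is the pattern <-4, -1>, <+4, +2> repeated.
step 5: apply <-4, -1> → <-16, 12>

<-16, 12>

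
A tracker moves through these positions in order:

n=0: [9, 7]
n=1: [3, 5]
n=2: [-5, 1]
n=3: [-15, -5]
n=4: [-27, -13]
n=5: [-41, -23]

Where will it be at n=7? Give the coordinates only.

Successive displacements: [-6, -2], [-8, -4], [-10, -6], [-12, -8], [-14, -10] — each changes by [-2, -2].
step 6: [-41, -23] + [-16, -12] → [-57, -35]
step 7: [-57, -35] + [-18, -14] → [-75, -49]

[-75, -49]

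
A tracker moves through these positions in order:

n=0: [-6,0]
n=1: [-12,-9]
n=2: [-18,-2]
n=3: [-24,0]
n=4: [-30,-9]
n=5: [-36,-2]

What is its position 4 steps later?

[-60,0]

First: linear, -6 per step → -60 at step 9.
Second: cycles through 0, -9, -2 every 3 steps. Step 9 lands at position 0 of the cycle → 0.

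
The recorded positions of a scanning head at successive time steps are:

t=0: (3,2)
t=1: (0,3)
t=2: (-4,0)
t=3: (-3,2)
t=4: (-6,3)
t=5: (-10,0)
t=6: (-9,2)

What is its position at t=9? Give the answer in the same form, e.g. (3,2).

Differencing gives (-3,+1), (-4,-3), (+1,+2), (-3,+1), (-4,-3), (+1,+2). This is the pattern (-3,+1), (-4,-3), (+1,+2) repeated.
step 7: apply (-3,+1) → (-12,3)
step 8: apply (-4,-3) → (-16,0)
step 9: apply (+1,+2) → (-15,2)

(-15,2)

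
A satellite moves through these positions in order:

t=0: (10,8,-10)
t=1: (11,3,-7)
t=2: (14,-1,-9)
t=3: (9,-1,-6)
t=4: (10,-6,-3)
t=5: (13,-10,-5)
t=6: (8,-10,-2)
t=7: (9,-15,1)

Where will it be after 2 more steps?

Differencing gives (+1,-5,+3), (+3,-4,-2), (-5,+0,+3), (+1,-5,+3), (+3,-4,-2), (-5,+0,+3), (+1,-5,+3). This is the pattern (+1,-5,+3), (+3,-4,-2), (-5,+0,+3) repeated.
step 8: apply (+3,-4,-2) → (12,-19,-1)
step 9: apply (-5,+0,+3) → (7,-19,2)

(7,-19,2)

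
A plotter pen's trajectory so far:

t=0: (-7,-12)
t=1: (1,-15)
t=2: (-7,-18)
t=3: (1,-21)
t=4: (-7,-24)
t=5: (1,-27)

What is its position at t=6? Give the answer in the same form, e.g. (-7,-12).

(-7,-30)

The first coordinate repeats the cycle [-7, 1] with period 2; step 6 mod 2 = 0, giving -7.
The second coordinate changes by -3 each step, so at step 6 it is -12 + 6·(-3) = -30.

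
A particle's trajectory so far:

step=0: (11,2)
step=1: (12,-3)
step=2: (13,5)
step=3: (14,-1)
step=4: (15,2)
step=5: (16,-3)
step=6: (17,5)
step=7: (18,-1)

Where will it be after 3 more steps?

First: linear, +1 per step → 21 at step 10.
Second: cycles through 2, -3, 5, -1 every 4 steps. Step 10 lands at position 2 of the cycle → 5.

(21,5)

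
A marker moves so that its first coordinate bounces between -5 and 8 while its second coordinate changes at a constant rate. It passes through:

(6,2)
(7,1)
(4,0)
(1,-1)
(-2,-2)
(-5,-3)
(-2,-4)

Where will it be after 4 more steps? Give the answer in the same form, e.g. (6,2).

(6,-8)

The first coordinate reflects between -5 and 8, moving 3 per step.
  step 7: -2 → 1
  step 8: 1 → 4
  step 9: 4 → 7
  step 10: 7 → 6
The second coordinate changes by -1 each step: at step 10 it is -8.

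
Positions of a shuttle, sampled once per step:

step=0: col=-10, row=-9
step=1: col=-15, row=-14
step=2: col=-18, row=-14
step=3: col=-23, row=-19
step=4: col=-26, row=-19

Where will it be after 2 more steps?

Step-to-step displacements: (-5,-5), (-3,+0), (-5,-5), (-3,+0) — a repeating cycle of length 2.
step 5: apply (-5,-5) → col=-31, row=-24
step 6: apply (-3,+0) → col=-34, row=-24

col=-34, row=-24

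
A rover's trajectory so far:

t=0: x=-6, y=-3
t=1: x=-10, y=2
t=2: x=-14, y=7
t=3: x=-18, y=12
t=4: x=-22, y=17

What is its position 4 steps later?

x=-38, y=37

The position changes by (-4, +5) every step.
step 5: x=-22, y=17 + (-4, +5) → x=-26, y=22
step 6: x=-26, y=22 + (-4, +5) → x=-30, y=27
step 7: x=-30, y=27 + (-4, +5) → x=-34, y=32
step 8: x=-34, y=32 + (-4, +5) → x=-38, y=37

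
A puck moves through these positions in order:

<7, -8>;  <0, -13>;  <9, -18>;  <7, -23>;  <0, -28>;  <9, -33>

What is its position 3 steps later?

First: cycles through 7, 0, 9 every 3 steps. Step 8 lands at position 2 of the cycle → 9.
Second: linear, -5 per step → -48 at step 8.

<9, -48>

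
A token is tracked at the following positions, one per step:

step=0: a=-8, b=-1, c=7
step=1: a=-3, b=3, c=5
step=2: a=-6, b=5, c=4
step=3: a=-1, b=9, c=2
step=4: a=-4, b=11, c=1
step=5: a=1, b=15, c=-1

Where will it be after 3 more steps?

a=0, b=23, c=-5

The moves between consecutive positions are (+5,+4,-2), (-3,+2,-1), (+5,+4,-2), (-3,+2,-1), (+5,+4,-2); they repeat the 2-cycle [(+5,+4,-2), (-3,+2,-1)].
step 6: apply (-3,+2,-1) → a=-2, b=17, c=-2
step 7: apply (+5,+4,-2) → a=3, b=21, c=-4
step 8: apply (-3,+2,-1) → a=0, b=23, c=-5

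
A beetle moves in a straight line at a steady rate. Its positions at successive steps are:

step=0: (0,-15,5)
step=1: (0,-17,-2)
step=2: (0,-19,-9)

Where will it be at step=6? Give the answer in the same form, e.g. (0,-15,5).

Constant displacement of (+0,-2,-7) per step.
step 3: (0,-19,-9) + (+0,-2,-7) → (0,-21,-16)
step 4: (0,-21,-16) + (+0,-2,-7) → (0,-23,-23)
step 5: (0,-23,-23) + (+0,-2,-7) → (0,-25,-30)
step 6: (0,-25,-30) + (+0,-2,-7) → (0,-27,-37)

(0,-27,-37)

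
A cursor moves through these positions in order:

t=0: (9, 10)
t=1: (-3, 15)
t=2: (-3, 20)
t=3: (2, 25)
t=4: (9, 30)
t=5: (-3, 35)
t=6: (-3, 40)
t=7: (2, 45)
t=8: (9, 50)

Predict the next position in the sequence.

First: cycles through 9, -3, -3, 2 every 4 steps. Step 9 lands at position 1 of the cycle → -3.
Second: linear, +5 per step → 55 at step 9.

(-3, 55)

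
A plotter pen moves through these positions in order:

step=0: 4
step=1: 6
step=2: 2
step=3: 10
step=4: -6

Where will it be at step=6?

-38

Consecutive displacements +2, -4, +8, -16 scale by a factor of -2 each step.
step 5: -6 + 32 → 26
step 6: 26 − 64 → -38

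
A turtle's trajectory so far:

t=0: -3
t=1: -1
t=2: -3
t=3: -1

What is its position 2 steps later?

-1

The jumps are +2, -2, +2 — a geometric progression with ratio -1.
step 4: -1 − 2 → -3
step 5: -3 + 2 → -1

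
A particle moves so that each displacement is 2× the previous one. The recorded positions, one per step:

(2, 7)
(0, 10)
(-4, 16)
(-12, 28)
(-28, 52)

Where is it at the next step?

Consecutive displacements (-2, +3), (-4, +6), (-8, +12), (-16, +24) scale by a factor of 2 each step.
step 5: (-28, 52) + (-32, +48) → (-60, 100)

(-60, 100)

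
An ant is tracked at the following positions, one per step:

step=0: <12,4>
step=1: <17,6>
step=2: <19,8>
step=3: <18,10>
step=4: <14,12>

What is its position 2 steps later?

<-3,16>

Successive displacements: <+5,+2>, <+2,+2>, <-1,+2>, <-4,+2> — each changes by <-3,+0>.
step 5: <14,12> + <-7,+2> → <7,14>
step 6: <7,14> + <-10,+2> → <-3,16>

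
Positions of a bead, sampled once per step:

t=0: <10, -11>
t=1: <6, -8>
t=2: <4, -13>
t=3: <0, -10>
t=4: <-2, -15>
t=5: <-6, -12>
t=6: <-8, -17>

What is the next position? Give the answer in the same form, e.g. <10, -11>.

Differencing gives <-4, +3>, <-2, -5>, <-4, +3>, <-2, -5>, <-4, +3>, <-2, -5>. This is the pattern <-4, +3>, <-2, -5> repeated.
step 7: apply <-4, +3> → <-12, -14>

<-12, -14>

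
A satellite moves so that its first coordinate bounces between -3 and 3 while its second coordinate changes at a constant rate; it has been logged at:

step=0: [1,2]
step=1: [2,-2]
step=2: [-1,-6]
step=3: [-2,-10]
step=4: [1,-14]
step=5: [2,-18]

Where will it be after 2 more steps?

The first coordinate reflects between -3 and 3, moving 3 per step.
  step 6: 2 → -1
  step 7: -1 → -2
The second coordinate changes by -4 each step: at step 7 it is -26.

[-2,-26]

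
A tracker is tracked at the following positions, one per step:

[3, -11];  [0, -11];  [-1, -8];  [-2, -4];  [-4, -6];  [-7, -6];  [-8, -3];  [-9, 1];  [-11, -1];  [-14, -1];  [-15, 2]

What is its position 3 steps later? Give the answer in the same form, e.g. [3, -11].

[-21, 4]

Differencing gives [-3, +0], [-1, +3], [-1, +4], [-2, -2], [-3, +0], [-1, +3], [-1, +4], [-2, -2], [-3, +0], [-1, +3]. This is the pattern [-3, +0], [-1, +3], [-1, +4], [-2, -2] repeated.
step 11: apply [-1, +4] → [-16, 6]
step 12: apply [-2, -2] → [-18, 4]
step 13: apply [-3, +0] → [-21, 4]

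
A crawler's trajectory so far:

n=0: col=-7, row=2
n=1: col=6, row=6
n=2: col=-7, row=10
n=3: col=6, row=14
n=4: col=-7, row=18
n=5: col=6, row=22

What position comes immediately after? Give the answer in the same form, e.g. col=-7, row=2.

The col coordinate repeats the cycle [-7, 6] with period 2; step 6 mod 2 = 0, giving -7.
The row coordinate changes by +4 each step, so at step 6 it is 2 + 6·(4) = 26.

col=-7, row=26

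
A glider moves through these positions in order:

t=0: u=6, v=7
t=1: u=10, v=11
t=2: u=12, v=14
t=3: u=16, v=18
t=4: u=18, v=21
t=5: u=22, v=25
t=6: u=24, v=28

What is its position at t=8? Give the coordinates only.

Step-to-step displacements: (+4,+4), (+2,+3), (+4,+4), (+2,+3), (+4,+4), (+2,+3) — a repeating cycle of length 2.
step 7: apply (+4,+4) → u=28, v=32
step 8: apply (+2,+3) → u=30, v=35

u=30, v=35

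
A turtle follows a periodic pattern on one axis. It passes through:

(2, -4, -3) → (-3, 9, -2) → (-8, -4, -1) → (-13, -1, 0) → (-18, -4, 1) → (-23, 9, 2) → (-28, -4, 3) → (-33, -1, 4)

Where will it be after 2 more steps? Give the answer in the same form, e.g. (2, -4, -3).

(-43, 9, 6)

The first coordinate changes by -5 each step, so at step 9 it is 2 + 9·(-5) = -43.
The second coordinate repeats the cycle [-4, 9, -4, -1] with period 4; step 9 mod 4 = 1, giving 9.
The third coordinate changes by +1 each step, so at step 9 it is -3 + 9·(1) = 6.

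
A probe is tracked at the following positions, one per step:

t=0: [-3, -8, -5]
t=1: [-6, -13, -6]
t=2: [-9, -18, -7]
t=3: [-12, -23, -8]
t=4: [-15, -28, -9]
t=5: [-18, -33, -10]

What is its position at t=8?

Constant displacement of [-3, -5, -1] per step.
step 6: [-18, -33, -10] + [-3, -5, -1] → [-21, -38, -11]
step 7: [-21, -38, -11] + [-3, -5, -1] → [-24, -43, -12]
step 8: [-24, -43, -12] + [-3, -5, -1] → [-27, -48, -13]

[-27, -48, -13]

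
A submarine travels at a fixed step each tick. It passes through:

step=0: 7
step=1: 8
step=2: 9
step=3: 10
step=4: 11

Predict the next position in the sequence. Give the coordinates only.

12

Constant displacement of +1 per step.
step 5: 11 + 1 → 12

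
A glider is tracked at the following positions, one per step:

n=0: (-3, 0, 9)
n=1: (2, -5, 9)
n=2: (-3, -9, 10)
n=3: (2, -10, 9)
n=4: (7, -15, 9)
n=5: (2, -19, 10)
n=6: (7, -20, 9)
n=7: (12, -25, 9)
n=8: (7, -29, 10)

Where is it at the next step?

(12, -30, 9)

Differencing gives (+5, -5, +0), (-5, -4, +1), (+5, -1, -1), (+5, -5, +0), (-5, -4, +1), (+5, -1, -1), (+5, -5, +0), (-5, -4, +1). This is the pattern (+5, -5, +0), (-5, -4, +1), (+5, -1, -1) repeated.
step 9: apply (+5, -1, -1) → (12, -30, 9)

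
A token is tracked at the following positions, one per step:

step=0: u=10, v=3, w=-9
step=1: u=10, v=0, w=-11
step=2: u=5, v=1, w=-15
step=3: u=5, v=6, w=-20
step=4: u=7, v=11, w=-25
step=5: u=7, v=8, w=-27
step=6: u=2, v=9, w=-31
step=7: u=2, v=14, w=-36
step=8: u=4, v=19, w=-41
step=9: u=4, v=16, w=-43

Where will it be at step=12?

Differencing gives (+0, -3, -2), (-5, +1, -4), (+0, +5, -5), (+2, +5, -5), (+0, -3, -2), (-5, +1, -4), (+0, +5, -5), (+2, +5, -5), (+0, -3, -2). This is the pattern (+0, -3, -2), (-5, +1, -4), (+0, +5, -5), (+2, +5, -5) repeated.
step 10: apply (-5, +1, -4) → u=-1, v=17, w=-47
step 11: apply (+0, +5, -5) → u=-1, v=22, w=-52
step 12: apply (+2, +5, -5) → u=1, v=27, w=-57

u=1, v=27, w=-57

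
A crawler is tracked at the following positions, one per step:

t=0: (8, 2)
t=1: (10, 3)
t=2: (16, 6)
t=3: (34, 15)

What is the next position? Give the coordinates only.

The jumps are (+2, +1), (+6, +3), (+18, +9) — a geometric progression with ratio 3.
step 4: (34, 15) + (+54, +27) → (88, 42)

(88, 42)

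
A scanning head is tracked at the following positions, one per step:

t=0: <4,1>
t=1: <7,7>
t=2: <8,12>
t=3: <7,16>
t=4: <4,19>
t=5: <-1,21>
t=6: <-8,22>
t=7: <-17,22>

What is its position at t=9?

Taking differences between consecutive positions: <+3,+6>, <+1,+5>, <-1,+4>, <-3,+3>, <-5,+2>, <-7,+1>, <-9,+0>. These grow by <-2,-1> each step.
step 8: <-17,22> + <-11,-1> → <-28,21>
step 9: <-28,21> + <-13,-2> → <-41,19>

<-41,19>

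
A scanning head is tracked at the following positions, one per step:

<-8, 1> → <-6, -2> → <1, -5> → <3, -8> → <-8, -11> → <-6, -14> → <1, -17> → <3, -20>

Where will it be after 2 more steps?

First: cycles through -8, -6, 1, 3 every 4 steps. Step 9 lands at position 1 of the cycle → -6.
Second: linear, -3 per step → -26 at step 9.

<-6, -26>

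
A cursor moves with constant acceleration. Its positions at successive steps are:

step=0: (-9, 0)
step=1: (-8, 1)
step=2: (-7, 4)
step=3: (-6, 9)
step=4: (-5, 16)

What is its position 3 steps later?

(-2, 49)

Successive displacements: (+1, +1), (+1, +3), (+1, +5), (+1, +7) — each changes by (+0, +2).
step 5: (-5, 16) + (+1, +9) → (-4, 25)
step 6: (-4, 25) + (+1, +11) → (-3, 36)
step 7: (-3, 36) + (+1, +13) → (-2, 49)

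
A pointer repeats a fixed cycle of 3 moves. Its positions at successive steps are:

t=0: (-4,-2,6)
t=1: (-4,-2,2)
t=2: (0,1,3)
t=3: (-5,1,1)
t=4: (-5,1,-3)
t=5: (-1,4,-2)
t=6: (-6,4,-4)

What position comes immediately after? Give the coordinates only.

(-6,4,-8)

Differencing gives (+0,+0,-4), (+4,+3,+1), (-5,+0,-2), (+0,+0,-4), (+4,+3,+1), (-5,+0,-2). This is the pattern (+0,+0,-4), (+4,+3,+1), (-5,+0,-2) repeated.
step 7: apply (+0,+0,-4) → (-6,4,-8)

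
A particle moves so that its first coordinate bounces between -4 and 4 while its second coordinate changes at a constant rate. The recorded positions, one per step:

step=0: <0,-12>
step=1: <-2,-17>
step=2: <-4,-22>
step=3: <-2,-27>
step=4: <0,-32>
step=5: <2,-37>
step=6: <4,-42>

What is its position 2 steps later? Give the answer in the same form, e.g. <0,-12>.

<0,-52>

The first coordinate reflects between -4 and 4, moving 2 per step.
  step 7: 4 → 2
  step 8: 2 → 0
The second coordinate changes by -5 each step: at step 8 it is -52.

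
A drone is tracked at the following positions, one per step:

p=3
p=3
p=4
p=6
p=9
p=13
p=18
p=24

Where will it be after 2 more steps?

First differences are +0, +1, +2, +3, +4, +5, +6; their common second difference is +1 (constant acceleration).
step 8: 24 + 7 → p=31
step 9: 31 + 8 → p=39

p=39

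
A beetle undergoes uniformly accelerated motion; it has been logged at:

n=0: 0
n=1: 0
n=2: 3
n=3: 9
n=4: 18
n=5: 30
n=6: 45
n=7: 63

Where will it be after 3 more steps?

135

Taking differences between consecutive positions: +0, +3, +6, +9, +12, +15, +18. These grow by +3 each step.
step 8: 63 + 21 → 84
step 9: 84 + 24 → 108
step 10: 108 + 27 → 135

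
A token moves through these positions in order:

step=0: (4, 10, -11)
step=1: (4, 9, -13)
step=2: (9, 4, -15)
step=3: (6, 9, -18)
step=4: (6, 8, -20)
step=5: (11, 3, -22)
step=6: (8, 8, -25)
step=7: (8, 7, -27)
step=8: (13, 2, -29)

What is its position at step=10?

Differencing gives (+0, -1, -2), (+5, -5, -2), (-3, +5, -3), (+0, -1, -2), (+5, -5, -2), (-3, +5, -3), (+0, -1, -2), (+5, -5, -2). This is the pattern (+0, -1, -2), (+5, -5, -2), (-3, +5, -3) repeated.
step 9: apply (-3, +5, -3) → (10, 7, -32)
step 10: apply (+0, -1, -2) → (10, 6, -34)

(10, 6, -34)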